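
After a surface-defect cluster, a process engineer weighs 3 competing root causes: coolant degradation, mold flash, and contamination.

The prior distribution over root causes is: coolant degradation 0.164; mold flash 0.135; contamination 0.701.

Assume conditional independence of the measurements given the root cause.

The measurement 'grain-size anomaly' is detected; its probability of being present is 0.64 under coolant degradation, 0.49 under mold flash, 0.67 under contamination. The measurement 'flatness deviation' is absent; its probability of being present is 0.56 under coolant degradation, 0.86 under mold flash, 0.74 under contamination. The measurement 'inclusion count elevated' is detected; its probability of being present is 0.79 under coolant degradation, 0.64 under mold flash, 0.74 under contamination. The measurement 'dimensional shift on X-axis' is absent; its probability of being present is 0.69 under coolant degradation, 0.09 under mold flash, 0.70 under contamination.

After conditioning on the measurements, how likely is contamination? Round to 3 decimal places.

Multiply each prior by the joint likelihood of the measurement pattern (using 1 − P(present | H) for each absent measurement):
  coolant degradation: 0.164 × 0.64 × (1 − 0.56) × 0.79 × (1 − 0.69) = 0.01131
  mold flash: 0.135 × 0.49 × (1 − 0.86) × 0.64 × (1 − 0.09) = 0.0053936
  contamination: 0.701 × 0.67 × (1 − 0.74) × 0.74 × (1 − 0.70) = 0.027109
Normalizing constant Z = 0.01131 + 0.0053936 + 0.027109 = 0.043813.
P(contamination | evidence) = 0.027109 / 0.043813 ≈ 0.619.

0.619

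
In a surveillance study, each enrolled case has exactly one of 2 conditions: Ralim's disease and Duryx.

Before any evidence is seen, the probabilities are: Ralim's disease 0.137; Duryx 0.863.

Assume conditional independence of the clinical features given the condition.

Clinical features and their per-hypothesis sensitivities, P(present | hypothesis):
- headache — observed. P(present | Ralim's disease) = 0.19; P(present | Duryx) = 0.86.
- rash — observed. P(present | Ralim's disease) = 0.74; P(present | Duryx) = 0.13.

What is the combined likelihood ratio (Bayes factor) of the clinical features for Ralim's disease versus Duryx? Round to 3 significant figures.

The Bayes factor is the ratio of the joint likelihoods of the clinical feature pattern under the two hypotheses.
  Ralim's disease: 0.19 × 0.74 = 0.1406
  Duryx: 0.86 × 0.13 = 0.1118
Bayes factor = 0.1406 / 0.1118 ≈ 1.26

1.26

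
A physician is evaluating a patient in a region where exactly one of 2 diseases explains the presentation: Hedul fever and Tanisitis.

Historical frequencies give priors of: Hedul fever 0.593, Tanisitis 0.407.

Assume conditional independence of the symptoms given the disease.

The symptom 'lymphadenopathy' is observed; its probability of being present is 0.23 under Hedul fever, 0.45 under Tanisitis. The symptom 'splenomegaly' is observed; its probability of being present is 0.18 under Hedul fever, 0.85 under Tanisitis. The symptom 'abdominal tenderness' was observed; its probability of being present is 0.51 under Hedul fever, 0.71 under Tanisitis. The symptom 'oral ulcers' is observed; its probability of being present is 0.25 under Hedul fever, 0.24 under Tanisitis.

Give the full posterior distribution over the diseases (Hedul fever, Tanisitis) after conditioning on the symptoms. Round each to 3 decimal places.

For each hypothesis, the unnormalized posterior weight is prior × product of the symptom likelihoods:
  Hedul fever: 0.593 × 0.23 × 0.18 × 0.51 × 0.25 = 0.0031302
  Tanisitis: 0.407 × 0.45 × 0.85 × 0.71 × 0.24 = 0.026527
Normalizing constant Z = 0.0031302 + 0.026527 = 0.029658.
P(Hedul fever | evidence) = 0.0031302 / 0.029658 ≈ 0.106
P(Tanisitis | evidence) = 0.026527 / 0.029658 ≈ 0.894

0.106, 0.894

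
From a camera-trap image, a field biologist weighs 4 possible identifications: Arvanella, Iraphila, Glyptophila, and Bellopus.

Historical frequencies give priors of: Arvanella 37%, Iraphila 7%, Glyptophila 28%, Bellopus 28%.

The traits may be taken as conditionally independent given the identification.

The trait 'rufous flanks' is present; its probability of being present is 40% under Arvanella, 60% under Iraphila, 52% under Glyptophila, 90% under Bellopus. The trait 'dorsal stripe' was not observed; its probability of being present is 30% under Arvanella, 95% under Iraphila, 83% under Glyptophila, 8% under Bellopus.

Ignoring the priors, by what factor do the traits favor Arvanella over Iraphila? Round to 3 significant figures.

9.33

Joint likelihood of the trait pattern under each hypothesis (using 1 − P(present | H) for each absent trait):
  Arvanella: 0.40 × (1 − 0.30) = 0.28
  Iraphila: 0.60 × (1 − 0.95) = 0.03
Bayes factor = 0.28 / 0.03 ≈ 9.33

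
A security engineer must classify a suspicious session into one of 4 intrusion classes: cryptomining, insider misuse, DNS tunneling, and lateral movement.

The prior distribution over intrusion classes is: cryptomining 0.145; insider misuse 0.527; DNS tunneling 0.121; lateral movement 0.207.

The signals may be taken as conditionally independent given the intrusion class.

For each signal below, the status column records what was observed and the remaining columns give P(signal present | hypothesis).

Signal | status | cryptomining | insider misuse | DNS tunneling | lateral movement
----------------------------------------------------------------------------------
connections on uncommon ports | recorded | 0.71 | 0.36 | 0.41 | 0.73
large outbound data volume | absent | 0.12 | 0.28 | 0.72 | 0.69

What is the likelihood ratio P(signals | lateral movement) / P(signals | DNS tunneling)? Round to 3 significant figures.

1.97

Joint likelihood of the signal pattern under each hypothesis (using 1 − P(present | H) for each absent signal):
  lateral movement: 0.73 × (1 − 0.69) = 0.2263
  DNS tunneling: 0.41 × (1 − 0.72) = 0.1148
Bayes factor = 0.2263 / 0.1148 ≈ 1.97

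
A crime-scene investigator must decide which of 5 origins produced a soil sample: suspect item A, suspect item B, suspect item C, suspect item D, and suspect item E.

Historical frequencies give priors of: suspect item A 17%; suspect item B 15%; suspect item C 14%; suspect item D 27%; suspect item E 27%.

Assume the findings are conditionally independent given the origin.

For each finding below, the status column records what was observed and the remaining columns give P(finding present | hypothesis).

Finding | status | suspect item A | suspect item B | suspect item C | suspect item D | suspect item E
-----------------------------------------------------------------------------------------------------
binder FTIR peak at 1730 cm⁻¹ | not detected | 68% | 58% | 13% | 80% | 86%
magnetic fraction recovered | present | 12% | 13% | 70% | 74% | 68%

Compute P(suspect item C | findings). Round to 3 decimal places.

Multiply each prior by the joint likelihood of the evidence pattern (using 1 − P(present | H) for each absent finding):
  suspect item A: 0.17 × (1 − 0.68) × 0.12 = 0.006528
  suspect item B: 0.15 × (1 − 0.58) × 0.13 = 0.00819
  suspect item C: 0.14 × (1 − 0.13) × 0.70 = 0.08526
  suspect item D: 0.27 × (1 − 0.80) × 0.74 = 0.03996
  suspect item E: 0.27 × (1 − 0.86) × 0.68 = 0.025704
Normalizing constant Z = 0.006528 + 0.00819 + 0.08526 + 0.03996 + 0.025704 = 0.16564.
P(suspect item C | evidence) = 0.08526 / 0.16564 ≈ 0.515.

0.515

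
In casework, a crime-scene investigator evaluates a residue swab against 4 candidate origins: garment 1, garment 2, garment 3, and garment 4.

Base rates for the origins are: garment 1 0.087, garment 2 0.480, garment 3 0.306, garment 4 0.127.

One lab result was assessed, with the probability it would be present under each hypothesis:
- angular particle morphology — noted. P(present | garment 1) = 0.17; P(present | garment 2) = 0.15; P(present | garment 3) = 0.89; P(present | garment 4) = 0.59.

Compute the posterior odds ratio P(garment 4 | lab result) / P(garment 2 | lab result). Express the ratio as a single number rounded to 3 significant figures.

1.04

Posterior odds equal prior odds times the likelihood ratio; only the two competing hypotheses matter.
  garment 4: 0.127 × 0.59 = 0.07493
  garment 2: 0.480 × 0.15 = 0.072
Odds(garment 4 : garment 2) = 0.07493 / 0.072 ≈ 1.04.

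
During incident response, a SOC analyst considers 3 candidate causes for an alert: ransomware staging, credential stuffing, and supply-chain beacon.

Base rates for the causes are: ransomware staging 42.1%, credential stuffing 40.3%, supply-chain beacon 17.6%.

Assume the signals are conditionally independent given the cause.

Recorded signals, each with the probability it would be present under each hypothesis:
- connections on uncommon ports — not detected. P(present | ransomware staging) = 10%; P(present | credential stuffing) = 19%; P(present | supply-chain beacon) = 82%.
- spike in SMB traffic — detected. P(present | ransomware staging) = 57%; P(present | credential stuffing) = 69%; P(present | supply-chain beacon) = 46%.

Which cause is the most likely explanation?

For each hypothesis, the unnormalized posterior weight is prior × product of the signal likelihoods (using 1 − P(present | H) for each absent signal):
  ransomware staging: 0.421 × (1 − 0.10) × 0.57 = 0.21597
  credential stuffing: 0.403 × (1 − 0.19) × 0.69 = 0.22524
  supply-chain beacon: 0.176 × (1 − 0.82) × 0.46 = 0.014573
The unnormalized weights sum to 0.45578.
P(ransomware staging | evidence) ≈ 0.21597 / 0.45578 ≈ 0.474
P(credential stuffing | evidence) ≈ 0.22524 / 0.45578 ≈ 0.494
P(supply-chain beacon | evidence) ≈ 0.014573 / 0.45578 ≈ 0.032
The largest is 0.494, so credential stuffing is most probable.

credential stuffing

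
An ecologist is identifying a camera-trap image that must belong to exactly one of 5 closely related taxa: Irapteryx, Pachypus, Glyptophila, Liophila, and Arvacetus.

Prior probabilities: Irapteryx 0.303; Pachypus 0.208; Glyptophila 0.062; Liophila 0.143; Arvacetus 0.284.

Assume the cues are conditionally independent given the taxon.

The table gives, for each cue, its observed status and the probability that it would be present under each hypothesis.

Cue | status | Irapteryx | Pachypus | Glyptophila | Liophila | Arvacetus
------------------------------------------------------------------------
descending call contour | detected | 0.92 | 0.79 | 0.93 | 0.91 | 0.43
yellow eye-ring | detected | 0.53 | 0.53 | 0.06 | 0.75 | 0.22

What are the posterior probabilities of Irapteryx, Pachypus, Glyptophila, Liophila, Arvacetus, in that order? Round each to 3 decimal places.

0.407, 0.240, 0.010, 0.269, 0.074

By Bayes' rule with conditional independence, the unnormalized weight for each hypothesis is prior × ∏ likelihoods:
  Irapteryx: 0.303 × 0.92 × 0.53 = 0.14774
  Pachypus: 0.208 × 0.79 × 0.53 = 0.08709
  Glyptophila: 0.062 × 0.93 × 0.06 = 0.0034596
  Liophila: 0.143 × 0.91 × 0.75 = 0.097598
  Arvacetus: 0.284 × 0.43 × 0.22 = 0.026866
Normalizing constant Z = 0.14774 + 0.08709 + 0.0034596 + 0.097598 + 0.026866 = 0.36276.
P(Irapteryx | evidence) = 0.14774 / 0.36276 ≈ 0.407
P(Pachypus | evidence) = 0.08709 / 0.36276 ≈ 0.240
P(Glyptophila | evidence) = 0.0034596 / 0.36276 ≈ 0.010
P(Liophila | evidence) = 0.097598 / 0.36276 ≈ 0.269
P(Arvacetus | evidence) = 0.026866 / 0.36276 ≈ 0.074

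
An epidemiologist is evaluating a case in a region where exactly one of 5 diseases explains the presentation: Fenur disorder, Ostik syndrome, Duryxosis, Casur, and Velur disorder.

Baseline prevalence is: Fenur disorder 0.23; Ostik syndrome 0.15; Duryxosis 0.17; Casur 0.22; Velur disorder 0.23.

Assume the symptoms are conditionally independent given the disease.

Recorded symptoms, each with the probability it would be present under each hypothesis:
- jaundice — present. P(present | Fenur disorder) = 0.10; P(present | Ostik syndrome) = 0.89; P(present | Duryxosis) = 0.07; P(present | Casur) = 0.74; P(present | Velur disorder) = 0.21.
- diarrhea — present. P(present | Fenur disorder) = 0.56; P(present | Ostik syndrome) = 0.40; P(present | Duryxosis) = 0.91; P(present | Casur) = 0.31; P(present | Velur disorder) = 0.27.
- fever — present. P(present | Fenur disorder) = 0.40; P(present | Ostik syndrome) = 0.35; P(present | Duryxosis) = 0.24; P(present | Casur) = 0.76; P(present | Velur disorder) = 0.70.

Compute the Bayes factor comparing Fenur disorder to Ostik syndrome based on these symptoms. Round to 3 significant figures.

The Bayes factor is the ratio of the joint likelihoods of the symptom pattern under the two hypotheses.
  Fenur disorder: 0.10 × 0.56 × 0.40 = 0.0224
  Ostik syndrome: 0.89 × 0.40 × 0.35 = 0.1246
Bayes factor = 0.0224 / 0.1246 ≈ 0.180

0.180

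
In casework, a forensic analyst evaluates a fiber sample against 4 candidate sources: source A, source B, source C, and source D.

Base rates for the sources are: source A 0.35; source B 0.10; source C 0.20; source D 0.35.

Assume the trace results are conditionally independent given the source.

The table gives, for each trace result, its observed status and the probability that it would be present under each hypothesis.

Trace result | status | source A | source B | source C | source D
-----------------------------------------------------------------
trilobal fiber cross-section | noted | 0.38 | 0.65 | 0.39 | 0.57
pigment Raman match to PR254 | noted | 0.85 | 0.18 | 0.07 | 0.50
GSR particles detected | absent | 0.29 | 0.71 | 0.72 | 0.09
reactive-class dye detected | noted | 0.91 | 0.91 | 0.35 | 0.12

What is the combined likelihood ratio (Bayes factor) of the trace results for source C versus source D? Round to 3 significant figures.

0.0860

Joint likelihood of the trace result pattern under each hypothesis (using 1 − P(present | H) for each absent trace result):
  source C: 0.39 × 0.07 × (1 − 0.72) × 0.35 = 0.0026754
  source D: 0.57 × 0.50 × (1 − 0.09) × 0.12 = 0.031122
Bayes factor = 0.0026754 / 0.031122 ≈ 0.0860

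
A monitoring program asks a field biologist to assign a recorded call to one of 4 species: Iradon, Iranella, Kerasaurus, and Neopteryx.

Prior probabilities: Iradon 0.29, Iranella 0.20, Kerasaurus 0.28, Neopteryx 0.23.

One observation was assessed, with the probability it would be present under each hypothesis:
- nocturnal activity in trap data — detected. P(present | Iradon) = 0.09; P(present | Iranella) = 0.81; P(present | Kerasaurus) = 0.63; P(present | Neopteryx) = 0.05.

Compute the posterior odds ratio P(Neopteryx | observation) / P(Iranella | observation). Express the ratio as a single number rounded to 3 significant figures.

0.0710

The normalizing constant cancels in an odds ratio, so compute prior × likelihood for the two hypotheses only:
  Neopteryx: 0.23 × 0.05 = 0.0115
  Iranella: 0.20 × 0.81 = 0.162
Odds(Neopteryx : Iranella) = 0.0115 / 0.162 ≈ 0.0710.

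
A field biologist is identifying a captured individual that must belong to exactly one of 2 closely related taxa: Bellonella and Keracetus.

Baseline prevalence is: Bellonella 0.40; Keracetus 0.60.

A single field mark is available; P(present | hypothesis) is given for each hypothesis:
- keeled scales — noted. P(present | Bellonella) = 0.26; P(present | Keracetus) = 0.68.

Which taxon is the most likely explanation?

Multiply each prior by the likelihood of the field mark:
  Bellonella: 0.40 × 0.26 = 0.104
  Keracetus: 0.60 × 0.68 = 0.408
Marginal likelihood of the evidence = 0.512.
P(Bellonella | evidence) ≈ 0.104 / 0.512 ≈ 0.203
P(Keracetus | evidence) ≈ 0.408 / 0.512 ≈ 0.797
The largest is 0.797, so Keracetus is most probable.

Keracetus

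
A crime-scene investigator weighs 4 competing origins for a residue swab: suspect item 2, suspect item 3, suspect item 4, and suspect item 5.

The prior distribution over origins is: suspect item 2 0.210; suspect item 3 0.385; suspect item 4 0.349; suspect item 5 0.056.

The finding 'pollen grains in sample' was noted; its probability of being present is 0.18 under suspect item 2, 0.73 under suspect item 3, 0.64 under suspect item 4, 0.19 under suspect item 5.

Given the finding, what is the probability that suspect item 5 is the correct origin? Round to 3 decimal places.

Multiply each prior by the likelihood of the finding:
  suspect item 2: 0.210 × 0.18 = 0.0378
  suspect item 3: 0.385 × 0.73 = 0.28105
  suspect item 4: 0.349 × 0.64 = 0.22336
  suspect item 5: 0.056 × 0.19 = 0.01064
Normalizing constant Z = 0.0378 + 0.28105 + 0.22336 + 0.01064 = 0.55285.
P(suspect item 5 | evidence) = 0.01064 / 0.55285 ≈ 0.019.

0.019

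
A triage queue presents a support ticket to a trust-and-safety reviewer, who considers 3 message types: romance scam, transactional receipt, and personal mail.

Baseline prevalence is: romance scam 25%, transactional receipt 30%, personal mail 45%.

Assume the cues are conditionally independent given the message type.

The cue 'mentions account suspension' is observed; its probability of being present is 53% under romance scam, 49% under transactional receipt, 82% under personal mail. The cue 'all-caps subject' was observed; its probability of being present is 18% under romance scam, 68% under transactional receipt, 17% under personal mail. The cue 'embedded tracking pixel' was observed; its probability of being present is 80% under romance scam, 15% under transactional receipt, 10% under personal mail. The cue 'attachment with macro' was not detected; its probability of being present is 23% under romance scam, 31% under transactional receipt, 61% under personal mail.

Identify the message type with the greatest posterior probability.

For each hypothesis, the unnormalized posterior weight is prior × product of the cue likelihoods (using 1 − P(present | H) for each absent cue):
  romance scam: 0.25 × 0.53 × 0.18 × 0.80 × (1 − 0.23) = 0.014692
  transactional receipt: 0.30 × 0.49 × 0.68 × 0.15 × (1 − 0.31) = 0.010346
  personal mail: 0.45 × 0.82 × 0.17 × 0.10 × (1 − 0.61) = 0.0024465
The unnormalized weights sum to 0.027484.
P(romance scam | evidence) ≈ 0.014692 / 0.027484 ≈ 0.535
P(transactional receipt | evidence) ≈ 0.010346 / 0.027484 ≈ 0.376
P(personal mail | evidence) ≈ 0.0024465 / 0.027484 ≈ 0.089
The largest is 0.535, so romance scam is most probable.

romance scam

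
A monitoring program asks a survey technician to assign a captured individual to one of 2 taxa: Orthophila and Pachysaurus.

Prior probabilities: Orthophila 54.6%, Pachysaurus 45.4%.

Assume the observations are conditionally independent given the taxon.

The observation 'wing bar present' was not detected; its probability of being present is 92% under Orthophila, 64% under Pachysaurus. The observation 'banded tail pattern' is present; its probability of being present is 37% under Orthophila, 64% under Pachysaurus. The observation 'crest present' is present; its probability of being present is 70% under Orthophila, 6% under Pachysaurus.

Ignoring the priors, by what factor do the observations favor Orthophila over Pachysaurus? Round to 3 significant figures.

1.50

Take the product of per-observation likelihoods under each hypothesis (using 1 − P(present | H) for each absent observation), then divide.
  Orthophila: (1 − 0.92) × 0.37 × 0.70 = 0.02072
  Pachysaurus: (1 − 0.64) × 0.64 × 0.06 = 0.013824
Bayes factor = 0.02072 / 0.013824 ≈ 1.50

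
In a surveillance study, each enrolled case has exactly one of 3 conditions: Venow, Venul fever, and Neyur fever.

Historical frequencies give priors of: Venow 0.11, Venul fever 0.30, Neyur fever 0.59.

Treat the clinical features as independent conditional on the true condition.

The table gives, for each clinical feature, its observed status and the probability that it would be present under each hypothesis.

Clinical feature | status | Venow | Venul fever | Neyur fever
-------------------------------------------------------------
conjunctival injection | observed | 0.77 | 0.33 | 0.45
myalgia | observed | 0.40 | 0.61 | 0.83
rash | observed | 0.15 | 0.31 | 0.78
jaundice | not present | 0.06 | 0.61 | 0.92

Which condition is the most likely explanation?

For each hypothesis, the unnormalized posterior weight is prior × product of the clinical feature likelihoods (using 1 − P(present | H) for each absent clinical feature):
  Venow: 0.11 × 0.77 × 0.40 × 0.15 × (1 − 0.06) = 0.0047771
  Venul fever: 0.30 × 0.33 × 0.61 × 0.31 × (1 − 0.61) = 0.0073012
  Neyur fever: 0.59 × 0.45 × 0.83 × 0.78 × (1 − 0.92) = 0.013751
Marginal likelihood of the evidence = 0.025829.
P(Venow | evidence) ≈ 0.0047771 / 0.025829 ≈ 0.185
P(Venul fever | evidence) ≈ 0.0073012 / 0.025829 ≈ 0.283
P(Neyur fever | evidence) ≈ 0.013751 / 0.025829 ≈ 0.532
The largest is 0.532, so Neyur fever is most probable.

Neyur fever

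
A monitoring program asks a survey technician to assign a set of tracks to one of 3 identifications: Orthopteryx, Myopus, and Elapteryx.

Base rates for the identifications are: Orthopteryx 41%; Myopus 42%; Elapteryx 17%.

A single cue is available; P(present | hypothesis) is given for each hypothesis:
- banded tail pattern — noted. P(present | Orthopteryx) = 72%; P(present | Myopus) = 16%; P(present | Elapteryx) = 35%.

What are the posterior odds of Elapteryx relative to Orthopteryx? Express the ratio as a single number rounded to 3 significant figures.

The normalizing constant cancels in an odds ratio, so compute prior × likelihood for the two hypotheses only:
  Elapteryx: 0.17 × 0.35 = 0.0595
  Orthopteryx: 0.41 × 0.72 = 0.2952
Posterior odds = 0.0595 / 0.2952 ≈ 0.202.

0.202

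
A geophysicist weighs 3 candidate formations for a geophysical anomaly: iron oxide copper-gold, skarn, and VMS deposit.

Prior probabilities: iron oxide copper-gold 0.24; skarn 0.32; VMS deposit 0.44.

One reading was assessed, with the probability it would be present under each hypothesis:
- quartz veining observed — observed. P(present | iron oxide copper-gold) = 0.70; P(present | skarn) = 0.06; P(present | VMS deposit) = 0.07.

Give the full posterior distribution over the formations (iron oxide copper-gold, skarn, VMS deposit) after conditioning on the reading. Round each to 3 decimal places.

Multiply each prior by the likelihood of the reading:
  iron oxide copper-gold: 0.24 × 0.70 = 0.168
  skarn: 0.32 × 0.06 = 0.0192
  VMS deposit: 0.44 × 0.07 = 0.0308
Marginal likelihood of the evidence = 0.218.
P(iron oxide copper-gold | evidence) = 0.168 / 0.218 ≈ 0.771
P(skarn | evidence) = 0.0192 / 0.218 ≈ 0.088
P(VMS deposit | evidence) = 0.0308 / 0.218 ≈ 0.141

0.771, 0.088, 0.141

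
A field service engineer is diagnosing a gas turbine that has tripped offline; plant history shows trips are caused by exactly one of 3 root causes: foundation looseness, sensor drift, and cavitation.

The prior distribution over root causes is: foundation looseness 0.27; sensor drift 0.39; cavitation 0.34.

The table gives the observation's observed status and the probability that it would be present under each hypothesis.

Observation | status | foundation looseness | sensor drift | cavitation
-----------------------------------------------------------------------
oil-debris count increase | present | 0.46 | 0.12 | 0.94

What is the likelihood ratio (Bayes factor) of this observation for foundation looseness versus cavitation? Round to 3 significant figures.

0.489

Likelihood of this observation under each hypothesis:
  foundation looseness: 0.46
  cavitation: 0.94
Bayes factor = 0.46 / 0.94 ≈ 0.489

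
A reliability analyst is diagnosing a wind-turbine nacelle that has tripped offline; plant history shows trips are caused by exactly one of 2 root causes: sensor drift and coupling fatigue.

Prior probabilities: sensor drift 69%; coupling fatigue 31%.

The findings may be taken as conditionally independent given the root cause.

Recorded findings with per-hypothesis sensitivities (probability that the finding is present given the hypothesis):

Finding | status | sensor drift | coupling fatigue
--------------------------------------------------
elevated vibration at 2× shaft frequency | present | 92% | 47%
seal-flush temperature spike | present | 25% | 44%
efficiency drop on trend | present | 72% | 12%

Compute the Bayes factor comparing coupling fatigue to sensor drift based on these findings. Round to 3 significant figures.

0.150

Joint likelihood of the evidence pattern under each hypothesis:
  coupling fatigue: 0.47 × 0.44 × 0.12 = 0.024816
  sensor drift: 0.92 × 0.25 × 0.72 = 0.1656
Bayes factor = 0.024816 / 0.1656 ≈ 0.150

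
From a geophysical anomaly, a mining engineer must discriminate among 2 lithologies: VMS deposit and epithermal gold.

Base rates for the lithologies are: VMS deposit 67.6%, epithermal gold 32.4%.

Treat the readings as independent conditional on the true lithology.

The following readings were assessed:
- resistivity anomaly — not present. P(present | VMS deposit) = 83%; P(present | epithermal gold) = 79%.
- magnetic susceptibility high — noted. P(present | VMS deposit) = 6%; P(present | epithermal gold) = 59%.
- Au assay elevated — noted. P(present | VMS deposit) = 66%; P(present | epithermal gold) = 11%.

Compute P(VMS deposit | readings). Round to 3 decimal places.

0.508

Multiply each prior by the joint likelihood of the reading pattern (using 1 − P(present | H) for each absent reading):
  VMS deposit: 0.676 × (1 − 0.83) × 0.06 × 0.66 = 0.0045508
  epithermal gold: 0.324 × (1 − 0.79) × 0.59 × 0.11 = 0.0044158
Normalizing constant Z = 0.0045508 + 0.0044158 = 0.0089666.
P(VMS deposit | evidence) = 0.0045508 / 0.0089666 ≈ 0.508.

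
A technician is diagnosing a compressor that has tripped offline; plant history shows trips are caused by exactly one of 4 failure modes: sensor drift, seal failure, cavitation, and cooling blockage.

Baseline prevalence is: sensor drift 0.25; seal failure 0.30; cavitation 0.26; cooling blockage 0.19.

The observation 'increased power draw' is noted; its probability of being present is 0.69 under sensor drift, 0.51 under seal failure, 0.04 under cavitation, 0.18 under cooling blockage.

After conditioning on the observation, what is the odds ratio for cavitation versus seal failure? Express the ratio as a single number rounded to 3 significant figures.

0.0680

Unnormalized posterior weight (prior times the observation likelihood) for each of the two hypotheses:
  cavitation: 0.26 × 0.04 = 0.0104
  seal failure: 0.30 × 0.51 = 0.153
Odds(cavitation : seal failure) = 0.0104 / 0.153 ≈ 0.0680.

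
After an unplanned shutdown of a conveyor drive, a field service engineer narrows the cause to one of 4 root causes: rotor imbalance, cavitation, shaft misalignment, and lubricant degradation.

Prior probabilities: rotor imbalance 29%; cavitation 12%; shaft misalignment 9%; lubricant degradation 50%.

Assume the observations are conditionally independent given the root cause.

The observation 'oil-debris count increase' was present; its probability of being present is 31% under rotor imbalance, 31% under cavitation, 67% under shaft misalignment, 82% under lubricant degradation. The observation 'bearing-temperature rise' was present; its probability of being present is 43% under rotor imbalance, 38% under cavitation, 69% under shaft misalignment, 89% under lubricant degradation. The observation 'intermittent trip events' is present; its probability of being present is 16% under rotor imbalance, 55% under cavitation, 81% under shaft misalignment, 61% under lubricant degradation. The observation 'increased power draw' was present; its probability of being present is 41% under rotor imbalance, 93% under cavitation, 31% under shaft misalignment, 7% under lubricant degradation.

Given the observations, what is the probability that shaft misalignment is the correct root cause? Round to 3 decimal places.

Multiply each prior by the joint likelihood of the evidence pattern:
  rotor imbalance: 0.29 × 0.31 × 0.43 × 0.16 × 0.41 = 0.0025359
  cavitation: 0.12 × 0.31 × 0.38 × 0.55 × 0.93 = 0.0072306
  shaft misalignment: 0.09 × 0.67 × 0.69 × 0.81 × 0.31 = 0.010448
  lubricant degradation: 0.50 × 0.82 × 0.89 × 0.61 × 0.07 = 0.015581
Marginal likelihood of the evidence = 0.035795.
P(shaft misalignment | evidence) = 0.010448 / 0.035795 ≈ 0.292.

0.292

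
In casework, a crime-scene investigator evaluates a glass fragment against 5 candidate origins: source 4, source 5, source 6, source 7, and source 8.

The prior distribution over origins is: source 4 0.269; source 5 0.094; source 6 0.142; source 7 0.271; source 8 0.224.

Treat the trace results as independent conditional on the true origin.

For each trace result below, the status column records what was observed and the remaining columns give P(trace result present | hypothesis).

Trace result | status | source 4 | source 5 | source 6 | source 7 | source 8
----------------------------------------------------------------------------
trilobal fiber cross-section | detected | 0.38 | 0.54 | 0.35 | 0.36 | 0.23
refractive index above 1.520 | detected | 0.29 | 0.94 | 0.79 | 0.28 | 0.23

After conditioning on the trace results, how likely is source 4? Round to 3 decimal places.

0.190

By Bayes' rule with conditional independence, the unnormalized weight for each hypothesis is prior × ∏ likelihoods:
  source 4: 0.269 × 0.38 × 0.29 = 0.029644
  source 5: 0.094 × 0.54 × 0.94 = 0.047714
  source 6: 0.142 × 0.35 × 0.79 = 0.039263
  source 7: 0.271 × 0.36 × 0.28 = 0.027317
  source 8: 0.224 × 0.23 × 0.23 = 0.01185
Marginal likelihood of the evidence = 0.15579.
P(source 4 | evidence) = 0.029644 / 0.15579 ≈ 0.190.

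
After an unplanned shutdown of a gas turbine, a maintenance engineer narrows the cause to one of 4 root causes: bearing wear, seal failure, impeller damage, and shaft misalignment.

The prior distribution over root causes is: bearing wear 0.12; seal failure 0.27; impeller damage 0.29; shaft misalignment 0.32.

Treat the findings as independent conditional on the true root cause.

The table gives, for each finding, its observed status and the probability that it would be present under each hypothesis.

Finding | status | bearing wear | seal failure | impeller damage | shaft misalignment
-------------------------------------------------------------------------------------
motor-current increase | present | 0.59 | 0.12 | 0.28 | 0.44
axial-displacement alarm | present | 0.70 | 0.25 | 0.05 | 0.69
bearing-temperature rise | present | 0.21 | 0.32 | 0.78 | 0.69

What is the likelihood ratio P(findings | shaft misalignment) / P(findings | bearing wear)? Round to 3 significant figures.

The Bayes factor is the ratio of the joint likelihoods of the evidence pattern under the two hypotheses.
  shaft misalignment: 0.44 × 0.69 × 0.69 = 0.20948
  bearing wear: 0.59 × 0.70 × 0.21 = 0.08673
Bayes factor = 0.20948 / 0.08673 ≈ 2.42

2.42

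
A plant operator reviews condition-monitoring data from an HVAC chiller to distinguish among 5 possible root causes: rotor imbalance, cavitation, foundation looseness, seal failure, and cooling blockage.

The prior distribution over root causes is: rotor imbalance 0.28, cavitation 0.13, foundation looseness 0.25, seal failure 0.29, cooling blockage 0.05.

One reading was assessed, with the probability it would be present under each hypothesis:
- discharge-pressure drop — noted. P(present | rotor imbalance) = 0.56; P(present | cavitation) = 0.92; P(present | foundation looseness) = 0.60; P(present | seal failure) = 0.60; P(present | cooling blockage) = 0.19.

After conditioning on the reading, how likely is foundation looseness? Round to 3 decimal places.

0.246

For each hypothesis, the unnormalized posterior weight is prior × likelihood:
  rotor imbalance: 0.28 × 0.56 = 0.1568
  cavitation: 0.13 × 0.92 = 0.1196
  foundation looseness: 0.25 × 0.60 = 0.15
  seal failure: 0.29 × 0.60 = 0.174
  cooling blockage: 0.05 × 0.19 = 0.0095
The unnormalized weights sum to 0.6099.
P(foundation looseness | evidence) = 0.15 / 0.6099 ≈ 0.246.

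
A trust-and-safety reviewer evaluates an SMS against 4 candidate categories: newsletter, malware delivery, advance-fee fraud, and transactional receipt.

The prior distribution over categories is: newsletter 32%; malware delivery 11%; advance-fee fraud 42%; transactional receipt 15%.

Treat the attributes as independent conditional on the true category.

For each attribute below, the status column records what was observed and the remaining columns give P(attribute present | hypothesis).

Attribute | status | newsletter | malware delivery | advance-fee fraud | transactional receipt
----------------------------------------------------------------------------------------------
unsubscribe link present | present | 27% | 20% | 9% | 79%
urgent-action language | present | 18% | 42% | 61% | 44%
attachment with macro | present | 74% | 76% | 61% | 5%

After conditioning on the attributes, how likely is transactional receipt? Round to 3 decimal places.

0.074

Multiply each prior by the joint likelihood of the attribute pattern:
  newsletter: 0.32 × 0.27 × 0.18 × 0.74 = 0.011508
  malware delivery: 0.11 × 0.20 × 0.42 × 0.76 = 0.0070224
  advance-fee fraud: 0.42 × 0.09 × 0.61 × 0.61 = 0.014065
  transactional receipt: 0.15 × 0.79 × 0.44 × 0.05 = 0.002607
Marginal likelihood of the evidence = 0.035203.
P(transactional receipt | evidence) = 0.002607 / 0.035203 ≈ 0.074.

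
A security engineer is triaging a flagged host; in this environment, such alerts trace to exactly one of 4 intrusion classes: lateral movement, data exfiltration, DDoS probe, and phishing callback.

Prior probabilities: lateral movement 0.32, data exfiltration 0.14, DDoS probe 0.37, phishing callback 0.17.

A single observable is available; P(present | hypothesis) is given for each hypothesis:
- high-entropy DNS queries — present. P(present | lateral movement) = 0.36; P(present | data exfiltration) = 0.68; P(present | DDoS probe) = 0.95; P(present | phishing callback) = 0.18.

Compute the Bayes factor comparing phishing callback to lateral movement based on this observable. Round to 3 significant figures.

0.500

Likelihood of this observable under each hypothesis:
  phishing callback: 0.18
  lateral movement: 0.36
Bayes factor = 0.18 / 0.36 ≈ 0.500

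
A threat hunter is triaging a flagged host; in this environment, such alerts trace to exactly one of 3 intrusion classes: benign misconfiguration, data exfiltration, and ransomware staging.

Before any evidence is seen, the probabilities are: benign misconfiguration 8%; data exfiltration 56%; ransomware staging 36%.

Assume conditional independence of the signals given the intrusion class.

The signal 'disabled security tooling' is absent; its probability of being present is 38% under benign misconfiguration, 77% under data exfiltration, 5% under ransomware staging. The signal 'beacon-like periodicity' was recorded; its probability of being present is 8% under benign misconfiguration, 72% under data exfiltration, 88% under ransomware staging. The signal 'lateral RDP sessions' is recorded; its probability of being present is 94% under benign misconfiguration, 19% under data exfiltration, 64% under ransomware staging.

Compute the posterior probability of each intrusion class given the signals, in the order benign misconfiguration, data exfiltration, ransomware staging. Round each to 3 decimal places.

For each hypothesis, the unnormalized posterior weight is prior × product of the signal likelihoods (using 1 − P(present | H) for each absent signal):
  benign misconfiguration: 0.08 × (1 − 0.38) × 0.08 × 0.94 = 0.0037299
  data exfiltration: 0.56 × (1 − 0.77) × 0.72 × 0.19 = 0.01762
  ransomware staging: 0.36 × (1 − 0.05) × 0.88 × 0.64 = 0.19261
Marginal likelihood of the evidence = 0.21396.
P(benign misconfiguration | evidence) = 0.0037299 / 0.21396 ≈ 0.017
P(data exfiltration | evidence) = 0.01762 / 0.21396 ≈ 0.082
P(ransomware staging | evidence) = 0.19261 / 0.21396 ≈ 0.900

0.017, 0.082, 0.900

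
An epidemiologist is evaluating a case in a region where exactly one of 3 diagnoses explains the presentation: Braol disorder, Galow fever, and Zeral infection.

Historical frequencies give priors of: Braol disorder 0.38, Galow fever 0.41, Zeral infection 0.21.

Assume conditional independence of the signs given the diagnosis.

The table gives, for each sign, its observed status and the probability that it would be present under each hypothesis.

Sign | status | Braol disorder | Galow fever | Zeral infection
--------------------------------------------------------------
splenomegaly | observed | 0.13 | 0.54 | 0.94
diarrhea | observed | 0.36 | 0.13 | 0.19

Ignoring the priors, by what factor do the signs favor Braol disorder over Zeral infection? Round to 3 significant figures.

Joint likelihood of the sign pattern under each hypothesis:
  Braol disorder: 0.13 × 0.36 = 0.0468
  Zeral infection: 0.94 × 0.19 = 0.1786
Bayes factor = 0.0468 / 0.1786 ≈ 0.262

0.262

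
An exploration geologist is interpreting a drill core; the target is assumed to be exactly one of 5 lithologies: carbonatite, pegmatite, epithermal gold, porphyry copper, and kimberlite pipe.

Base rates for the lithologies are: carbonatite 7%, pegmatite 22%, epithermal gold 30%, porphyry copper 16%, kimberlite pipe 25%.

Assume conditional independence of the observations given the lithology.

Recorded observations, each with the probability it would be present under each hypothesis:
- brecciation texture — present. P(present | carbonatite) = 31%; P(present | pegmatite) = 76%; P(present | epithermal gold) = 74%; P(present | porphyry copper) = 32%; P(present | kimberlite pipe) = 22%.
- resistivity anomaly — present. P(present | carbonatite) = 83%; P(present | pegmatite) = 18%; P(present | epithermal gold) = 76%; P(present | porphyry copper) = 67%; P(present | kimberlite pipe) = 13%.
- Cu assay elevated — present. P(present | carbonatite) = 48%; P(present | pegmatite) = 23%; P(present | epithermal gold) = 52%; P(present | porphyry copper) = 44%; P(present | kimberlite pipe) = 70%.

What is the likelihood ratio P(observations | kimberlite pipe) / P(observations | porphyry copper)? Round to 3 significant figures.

Joint likelihood of the evidence pattern under each hypothesis:
  kimberlite pipe: 0.22 × 0.13 × 0.70 = 0.02002
  porphyry copper: 0.32 × 0.67 × 0.44 = 0.094336
Bayes factor = 0.02002 / 0.094336 ≈ 0.212

0.212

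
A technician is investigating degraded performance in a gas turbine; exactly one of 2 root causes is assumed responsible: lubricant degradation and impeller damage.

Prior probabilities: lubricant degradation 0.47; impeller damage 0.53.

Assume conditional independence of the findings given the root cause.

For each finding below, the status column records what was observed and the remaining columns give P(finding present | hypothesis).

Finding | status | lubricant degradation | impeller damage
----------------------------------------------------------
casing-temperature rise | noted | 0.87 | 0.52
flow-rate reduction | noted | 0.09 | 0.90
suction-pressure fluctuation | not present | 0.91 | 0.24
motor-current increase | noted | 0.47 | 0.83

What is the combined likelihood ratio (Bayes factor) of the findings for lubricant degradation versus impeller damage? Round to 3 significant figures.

0.0112

Take the product of per-finding likelihoods under each hypothesis (using 1 − P(present | H) for each absent finding), then divide.
  lubricant degradation: 0.87 × 0.09 × (1 − 0.91) × 0.47 = 0.0033121
  impeller damage: 0.52 × 0.90 × (1 − 0.24) × 0.83 = 0.29521
Bayes factor = 0.0033121 / 0.29521 ≈ 0.0112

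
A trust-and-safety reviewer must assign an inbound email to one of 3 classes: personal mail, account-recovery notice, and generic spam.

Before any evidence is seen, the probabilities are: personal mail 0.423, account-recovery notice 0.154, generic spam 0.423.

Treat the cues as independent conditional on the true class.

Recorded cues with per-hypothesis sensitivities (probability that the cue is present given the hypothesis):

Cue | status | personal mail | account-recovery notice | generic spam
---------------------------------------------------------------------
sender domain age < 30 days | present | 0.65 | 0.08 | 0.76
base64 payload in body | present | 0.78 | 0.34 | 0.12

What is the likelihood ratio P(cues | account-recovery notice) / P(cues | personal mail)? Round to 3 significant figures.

0.0536

The Bayes factor is the ratio of the joint likelihoods of the cue pattern under the two hypotheses.
  account-recovery notice: 0.08 × 0.34 = 0.0272
  personal mail: 0.65 × 0.78 = 0.507
Bayes factor = 0.0272 / 0.507 ≈ 0.0536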